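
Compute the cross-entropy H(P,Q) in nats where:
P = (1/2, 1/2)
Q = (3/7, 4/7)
0.7035 nats

Cross-entropy: H(P,Q) = -Σ p(x) log q(x)

Alternatively: H(P,Q) = H(P) + D_KL(P||Q)
H(P) = 0.6931 nats
D_KL(P||Q) = 0.0103 nats

H(P,Q) = 0.6931 + 0.0103 = 0.7035 nats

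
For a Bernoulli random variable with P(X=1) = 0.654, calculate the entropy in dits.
0.2801 dits

The binary entropy function is:
H(p) = -p log(p) - (1-p) log(1-p)

H(0.654) = -0.654 × log_10(0.654) - 0.346 × log_10(0.346)
H(0.654) = 0.2801 dits

Note: Binary entropy is maximized at p=0.5 (H=1 bit) and minimized at p=0 or p=1 (H=0).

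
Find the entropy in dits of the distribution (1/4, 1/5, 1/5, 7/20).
0.5897 dits

Shannon entropy is H(X) = -Σ p(x) log p(x).

For P = (1/4, 1/5, 1/5, 7/20):
H = -1/4 × log_10(1/4) -1/5 × log_10(1/5) -1/5 × log_10(1/5) -7/20 × log_10(7/20)
H = 0.5897 dits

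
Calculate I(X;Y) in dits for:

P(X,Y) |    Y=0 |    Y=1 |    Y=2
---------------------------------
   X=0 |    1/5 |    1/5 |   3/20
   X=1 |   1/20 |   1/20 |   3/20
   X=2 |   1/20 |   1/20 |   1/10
0.0190 dits

Mutual information: I(X;Y) = H(X) + H(Y) - H(X,Y)

Marginals:
P(X) = (11/20, 1/4, 1/5), H(X) = 0.4331 dits
P(Y) = (3/10, 3/10, 2/5), H(Y) = 0.4729 dits

Joint entropy: H(X,Y) = 0.8870 dits

I(X;Y) = 0.4331 + 0.4729 - 0.8870 = 0.0190 dits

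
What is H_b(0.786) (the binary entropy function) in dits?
0.2255 dits

The binary entropy function is:
H(p) = -p log(p) - (1-p) log(1-p)

H(0.786) = -0.786 × log_10(0.786) - 0.214 × log_10(0.214)
H(0.786) = 0.2255 dits

Note: Binary entropy is maximized at p=0.5 (H=1 bit) and minimized at p=0 or p=1 (H=0).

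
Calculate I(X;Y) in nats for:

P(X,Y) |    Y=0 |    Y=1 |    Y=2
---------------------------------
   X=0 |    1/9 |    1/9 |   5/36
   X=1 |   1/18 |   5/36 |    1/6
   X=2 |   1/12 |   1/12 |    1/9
0.0149 nats

Mutual information: I(X;Y) = H(X) + H(Y) - H(X,Y)

Marginals:
P(X) = (13/36, 13/36, 5/18), H(X) = 1.0914 nats
P(Y) = (1/4, 1/3, 5/12), H(Y) = 1.0776 nats

Joint entropy: H(X,Y) = 2.1541 nats

I(X;Y) = 1.0914 + 1.0776 - 2.1541 = 0.0149 nats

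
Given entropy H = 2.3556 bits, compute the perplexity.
5.1181

Perplexity is 2^H (or exp(H) for natural log).

H = 2.3556 bits
Perplexity = 2^2.3556 = 5.1181

Interpretation: The model's uncertainty is equivalent to choosing uniformly among 5.1 options.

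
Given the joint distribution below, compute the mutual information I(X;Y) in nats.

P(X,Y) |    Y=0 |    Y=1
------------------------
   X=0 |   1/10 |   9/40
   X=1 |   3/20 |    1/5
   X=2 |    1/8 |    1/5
0.0054 nats

Mutual information: I(X;Y) = H(X) + H(Y) - H(X,Y)

Marginals:
P(X) = (13/40, 7/20, 13/40), H(X) = 1.0980 nats
P(Y) = (3/8, 5/8), H(Y) = 0.6616 nats

Joint entropy: H(X,Y) = 1.7542 nats

I(X;Y) = 1.0980 + 0.6616 - 1.7542 = 0.0054 nats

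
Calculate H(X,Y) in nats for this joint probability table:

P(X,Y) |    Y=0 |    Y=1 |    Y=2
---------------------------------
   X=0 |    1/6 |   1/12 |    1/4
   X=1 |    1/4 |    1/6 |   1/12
1.7046 nats

Joint entropy is H(X,Y) = -Σ_{x,y} p(x,y) log p(x,y).

Summing over all non-zero entries:
H(X,Y) = -[1/6·log_e(1/6) + 1/12·log_e(1/12) + 1/4·log_e(1/4) + 1/4·log_e(1/4) + 1/6·log_e(1/6) + 1/12·log_e(1/12)]
H(X,Y) = 1.7046 nats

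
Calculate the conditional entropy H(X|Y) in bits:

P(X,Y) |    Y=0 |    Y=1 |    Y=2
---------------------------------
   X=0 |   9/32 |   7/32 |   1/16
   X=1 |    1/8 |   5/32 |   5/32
0.9180 bits

Using the chain rule: H(X|Y) = H(X,Y) - H(Y)

First, compute H(X,Y) = 2.4562 bits

Marginal P(Y) = (13/32, 3/8, 7/32)
H(Y) = 1.5382 bits

H(X|Y) = H(X,Y) - H(Y) = 2.4562 - 1.5382 = 0.9180 bits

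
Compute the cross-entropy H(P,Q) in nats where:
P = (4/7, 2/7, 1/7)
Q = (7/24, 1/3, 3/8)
1.1581 nats

Cross-entropy: H(P,Q) = -Σ p(x) log q(x)

Alternatively: H(P,Q) = H(P) + D_KL(P||Q)
H(P) = 0.9557 nats
D_KL(P||Q) = 0.2024 nats

H(P,Q) = 0.9557 + 0.2024 = 1.1581 nats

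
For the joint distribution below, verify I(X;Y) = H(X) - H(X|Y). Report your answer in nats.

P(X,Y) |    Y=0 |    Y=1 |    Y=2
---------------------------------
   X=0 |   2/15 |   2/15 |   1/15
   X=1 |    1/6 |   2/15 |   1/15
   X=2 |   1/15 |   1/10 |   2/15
I(X;Y) = 0.0384 nats

Mutual information has multiple equivalent forms:
- I(X;Y) = H(X) - H(X|Y)
- I(X;Y) = H(Y) - H(Y|X)
- I(X;Y) = H(X) + H(Y) - H(X,Y)

Computing all quantities:
H(X) = 1.0953, H(Y) = 1.0882, H(X,Y) = 2.1451
H(X|Y) = 1.0569, H(Y|X) = 1.0498

Verification:
H(X) - H(X|Y) = 1.0953 - 1.0569 = 0.0384
H(Y) - H(Y|X) = 1.0882 - 1.0498 = 0.0384
H(X) + H(Y) - H(X,Y) = 1.0953 + 1.0882 - 2.1451 = 0.0384

All forms give I(X;Y) = 0.0384 nats. ✓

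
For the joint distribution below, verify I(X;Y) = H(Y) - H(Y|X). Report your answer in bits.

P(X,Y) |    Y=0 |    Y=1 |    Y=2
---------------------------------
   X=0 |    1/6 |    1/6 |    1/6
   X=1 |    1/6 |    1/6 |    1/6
I(X;Y) = 0.0000 bits

Mutual information has multiple equivalent forms:
- I(X;Y) = H(X) - H(X|Y)
- I(X;Y) = H(Y) - H(Y|X)
- I(X;Y) = H(X) + H(Y) - H(X,Y)

Computing all quantities:
H(X) = 1.0000, H(Y) = 1.5850, H(X,Y) = 2.5850
H(X|Y) = 1.0000, H(Y|X) = 1.5850

Verification:
H(X) - H(X|Y) = 1.0000 - 1.0000 = 0.0000
H(Y) - H(Y|X) = 1.5850 - 1.5850 = 0.0000
H(X) + H(Y) - H(X,Y) = 1.0000 + 1.5850 - 2.5850 = 0.0000

All forms give I(X;Y) = 0.0000 bits. ✓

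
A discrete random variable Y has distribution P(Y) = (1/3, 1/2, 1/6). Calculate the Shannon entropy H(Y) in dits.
0.4392 dits

Shannon entropy is H(X) = -Σ p(x) log p(x).

For P = (1/3, 1/2, 1/6):
H = -1/3 × log_10(1/3) -1/2 × log_10(1/2) -1/6 × log_10(1/6)
H = 0.4392 dits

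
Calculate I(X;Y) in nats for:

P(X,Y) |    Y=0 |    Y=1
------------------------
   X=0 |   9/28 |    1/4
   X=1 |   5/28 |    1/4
0.0105 nats

Mutual information: I(X;Y) = H(X) + H(Y) - H(X,Y)

Marginals:
P(X) = (4/7, 3/7), H(X) = 0.6829 nats
P(Y) = (1/2, 1/2), H(Y) = 0.6931 nats

Joint entropy: H(X,Y) = 1.3656 nats

I(X;Y) = 0.6829 + 0.6931 - 1.3656 = 0.0105 nats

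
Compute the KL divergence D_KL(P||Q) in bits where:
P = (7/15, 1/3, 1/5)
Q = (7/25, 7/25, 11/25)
0.2003 bits

KL divergence: D_KL(P||Q) = Σ p(x) log(p(x)/q(x))

Computing term by term:
  x=0: 7/15 × log_2[(7/15)/(7/25)] = 7/15 × 0.7370 = 0.3439
  x=1: 1/3 × log_2[(1/3)/(7/25)] = 1/3 × 0.2515 = 0.0838
  x=2: 1/5 × log_2[(1/5)/(11/25)] = 1/5 × -1.1375 = -0.2275

D_KL(P||Q) = 0.2003 bits

Note: KL divergence is always non-negative and equals 0 iff P = Q.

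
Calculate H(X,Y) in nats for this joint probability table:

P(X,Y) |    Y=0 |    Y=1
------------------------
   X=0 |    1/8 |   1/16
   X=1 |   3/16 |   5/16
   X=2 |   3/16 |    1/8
1.6844 nats

Joint entropy is H(X,Y) = -Σ_{x,y} p(x,y) log p(x,y).

Summing over all non-zero entries:
H(X,Y) = -[1/8·log_e(1/8) + 1/16·log_e(1/16) + 3/16·log_e(3/16) + 5/16·log_e(5/16) + 3/16·log_e(3/16) + 1/8·log_e(1/8)]
H(X,Y) = 1.6844 nats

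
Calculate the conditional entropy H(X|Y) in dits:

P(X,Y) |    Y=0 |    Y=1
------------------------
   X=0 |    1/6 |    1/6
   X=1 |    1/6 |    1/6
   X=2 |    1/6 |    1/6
0.4771 dits

Using the chain rule: H(X|Y) = H(X,Y) - H(Y)

First, compute H(X,Y) = 0.7782 dits

Marginal P(Y) = (1/2, 1/2)
H(Y) = 0.3010 dits

H(X|Y) = H(X,Y) - H(Y) = 0.7782 - 0.3010 = 0.4771 dits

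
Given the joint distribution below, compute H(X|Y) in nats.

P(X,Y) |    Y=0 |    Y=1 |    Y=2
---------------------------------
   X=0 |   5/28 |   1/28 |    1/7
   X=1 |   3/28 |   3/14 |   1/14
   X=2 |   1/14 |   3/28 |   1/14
0.9855 nats

Using the chain rule: H(X|Y) = H(X,Y) - H(Y)

First, compute H(X,Y) = 2.0789 nats

Marginal P(Y) = (5/14, 5/14, 2/7)
H(Y) = 1.0934 nats

H(X|Y) = H(X,Y) - H(Y) = 2.0789 - 1.0934 = 0.9855 nats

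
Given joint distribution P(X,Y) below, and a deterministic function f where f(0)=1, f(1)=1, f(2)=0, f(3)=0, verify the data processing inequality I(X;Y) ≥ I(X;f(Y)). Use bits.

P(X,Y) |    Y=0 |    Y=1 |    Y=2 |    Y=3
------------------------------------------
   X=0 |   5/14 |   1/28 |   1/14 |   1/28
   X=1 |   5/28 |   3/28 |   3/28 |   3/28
I(X;Y) = 0.1029, I(X;f(Y)) = 0.0385, inequality holds: 0.1029 ≥ 0.0385

Data Processing Inequality: For any Markov chain X → Y → Z, we have I(X;Y) ≥ I(X;Z).

Here Z = f(Y) is a deterministic function of Y, forming X → Y → Z.

Original I(X;Y) = 0.1029 bits

After applying f:
P(X,Z) where Z=f(Y):
- P(X,Z=0) = P(X,Y=2) + P(X,Y=3)
- P(X,Z=1) = P(X,Y=0) + P(X,Y=1)

I(X;Z) = I(X;f(Y)) = 0.0385 bits

Verification: 0.1029 ≥ 0.0385 ✓

Information cannot be created by processing; the function f can only lose information about X.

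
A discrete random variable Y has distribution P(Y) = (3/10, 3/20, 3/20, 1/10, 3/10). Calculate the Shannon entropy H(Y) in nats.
1.5218 nats

Shannon entropy is H(X) = -Σ p(x) log p(x).

For P = (3/10, 3/20, 3/20, 1/10, 3/10):
H = -3/10 × log_e(3/10) -3/20 × log_e(3/20) -3/20 × log_e(3/20) -1/10 × log_e(1/10) -3/10 × log_e(3/10)
H = 1.5218 nats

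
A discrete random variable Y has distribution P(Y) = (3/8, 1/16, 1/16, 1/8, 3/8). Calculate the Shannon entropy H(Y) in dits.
0.5829 dits

Shannon entropy is H(X) = -Σ p(x) log p(x).

For P = (3/8, 1/16, 1/16, 1/8, 3/8):
H = -3/8 × log_10(3/8) -1/16 × log_10(1/16) -1/16 × log_10(1/16) -1/8 × log_10(1/8) -3/8 × log_10(3/8)
H = 0.5829 dits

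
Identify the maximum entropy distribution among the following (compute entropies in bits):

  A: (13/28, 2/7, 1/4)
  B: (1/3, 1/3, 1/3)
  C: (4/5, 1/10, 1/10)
B

For a discrete distribution over n outcomes, entropy is maximized by the uniform distribution.

Computing entropies:
H(A) = 1.5303 bits
H(B) = 1.5850 bits
H(C) = 0.9219 bits

The uniform distribution (where all probabilities equal 1/3) achieves the maximum entropy of log_2(3) = 1.5850 bits.

Distribution B has the highest entropy.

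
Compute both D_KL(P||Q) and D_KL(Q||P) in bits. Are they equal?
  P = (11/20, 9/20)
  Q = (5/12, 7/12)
D_KL(P||Q) = 0.0518, D_KL(Q||P) = 0.0515

KL divergence is not symmetric: D_KL(P||Q) ≠ D_KL(Q||P) in general.

D_KL(P||Q) = 0.0518 bits
D_KL(Q||P) = 0.0515 bits

No, they are not equal!

This asymmetry is why KL divergence is not a true distance metric.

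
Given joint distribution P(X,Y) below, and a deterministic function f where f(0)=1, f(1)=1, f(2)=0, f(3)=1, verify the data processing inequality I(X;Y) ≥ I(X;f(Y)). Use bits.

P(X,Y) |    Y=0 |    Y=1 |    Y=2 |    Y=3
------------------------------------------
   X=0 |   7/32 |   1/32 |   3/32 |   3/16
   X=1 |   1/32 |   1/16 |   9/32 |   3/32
I(X;Y) = 0.2127, I(X;f(Y)) = 0.1421, inequality holds: 0.2127 ≥ 0.1421

Data Processing Inequality: For any Markov chain X → Y → Z, we have I(X;Y) ≥ I(X;Z).

Here Z = f(Y) is a deterministic function of Y, forming X → Y → Z.

Original I(X;Y) = 0.2127 bits

After applying f:
P(X,Z) where Z=f(Y):
- P(X,Z=0) = P(X,Y=2)
- P(X,Z=1) = P(X,Y=0) + P(X,Y=1) + P(X,Y=3)

I(X;Z) = I(X;f(Y)) = 0.1421 bits

Verification: 0.2127 ≥ 0.1421 ✓

Information cannot be created by processing; the function f can only lose information about X.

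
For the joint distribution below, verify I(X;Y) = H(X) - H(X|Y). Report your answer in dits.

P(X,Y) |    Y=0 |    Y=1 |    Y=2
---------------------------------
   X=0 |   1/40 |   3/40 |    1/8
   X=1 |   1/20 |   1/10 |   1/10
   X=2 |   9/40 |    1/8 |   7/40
I(X;Y) = 0.0226 dits

Mutual information has multiple equivalent forms:
- I(X;Y) = H(X) - H(X|Y)
- I(X;Y) = H(Y) - H(Y|X)
- I(X;Y) = H(X) + H(Y) - H(X,Y)

Computing all quantities:
H(X) = 0.4432, H(Y) = 0.4729, H(X,Y) = 0.8935
H(X|Y) = 0.4206, H(Y|X) = 0.4503

Verification:
H(X) - H(X|Y) = 0.4432 - 0.4206 = 0.0226
H(Y) - H(Y|X) = 0.4729 - 0.4503 = 0.0226
H(X) + H(Y) - H(X,Y) = 0.4432 + 0.4729 - 0.8935 = 0.0226

All forms give I(X;Y) = 0.0226 dits. ✓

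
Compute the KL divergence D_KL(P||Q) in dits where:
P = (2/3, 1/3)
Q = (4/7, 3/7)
0.0082 dits

KL divergence: D_KL(P||Q) = Σ p(x) log(p(x)/q(x))

Computing term by term:
  x=0: 2/3 × log_10[(2/3)/(4/7)] = 2/3 × 0.0669 = 0.0446
  x=1: 1/3 × log_10[(1/3)/(3/7)] = 1/3 × -0.1091 = -0.0364

D_KL(P||Q) = 0.0082 dits

Note: KL divergence is always non-negative and equals 0 iff P = Q.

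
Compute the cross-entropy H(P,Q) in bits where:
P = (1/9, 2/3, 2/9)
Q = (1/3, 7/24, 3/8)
1.6756 bits

Cross-entropy: H(P,Q) = -Σ p(x) log q(x)

Alternatively: H(P,Q) = H(P) + D_KL(P||Q)
H(P) = 1.2244 bits
D_KL(P||Q) = 0.4512 bits

H(P,Q) = 1.2244 + 0.4512 = 1.6756 bits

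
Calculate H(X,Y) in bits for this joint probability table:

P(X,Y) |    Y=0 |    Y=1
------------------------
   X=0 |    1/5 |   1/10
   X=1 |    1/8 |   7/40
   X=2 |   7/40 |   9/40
2.5359 bits

Joint entropy is H(X,Y) = -Σ_{x,y} p(x,y) log p(x,y).

Summing over all non-zero entries:
H(X,Y) = -[1/5·log_2(1/5) + 1/10·log_2(1/10) + 1/8·log_2(1/8) + 7/40·log_2(7/40) + 7/40·log_2(7/40) + 9/40·log_2(9/40)]
H(X,Y) = 2.5359 bits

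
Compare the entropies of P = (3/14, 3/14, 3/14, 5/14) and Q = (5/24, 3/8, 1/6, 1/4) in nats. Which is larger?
P

Computing entropies in nats:
H(P) = 1.3580
H(Q) = 1.3398

Distribution P has higher entropy.

Intuition: The distribution closer to uniform (more spread out) has higher entropy.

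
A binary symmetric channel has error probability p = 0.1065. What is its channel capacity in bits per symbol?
0.5107 bits

For a binary symmetric channel (BSC) with error probability p:
Capacity C = 1 - H(p) bits per symbol

where H(p) = -p log₂(p) - (1-p) log₂(1-p) is the binary entropy function.

H(0.1065) = 0.4893 bits
C = 1 - 0.4893 = 0.5107 bits per symbol

This means we can reliably transmit up to 0.5107 bits of information per channel use.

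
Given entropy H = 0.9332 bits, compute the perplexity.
1.9095

Perplexity is 2^H (or exp(H) for natural log).

H = 0.9332 bits
Perplexity = 2^0.9332 = 1.9095

Interpretation: The model's uncertainty is equivalent to choosing uniformly among 1.9 options.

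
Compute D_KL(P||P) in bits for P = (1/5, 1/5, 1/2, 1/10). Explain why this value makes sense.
0.0000 bits

KL divergence satisfies the Gibbs inequality: D_KL(P||Q) ≥ 0 for all distributions P, Q.

D_KL(P||Q) = Σ p(x) log(p(x)/q(x))
Each term is p(x) × log_2(p(x)/p(x)) = p(x) × log_2(1) = 0, so the sum is 0.
D_KL(P||Q) = 0.0000 bits

When P = Q, the KL divergence is exactly 0, as there is no 'divergence' between identical distributions.

This non-negativity is a fundamental property: relative entropy cannot be negative because it measures how different Q is from P.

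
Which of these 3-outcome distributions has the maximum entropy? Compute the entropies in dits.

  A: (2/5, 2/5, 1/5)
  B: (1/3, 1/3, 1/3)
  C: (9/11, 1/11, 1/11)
B

For a discrete distribution over n outcomes, entropy is maximized by the uniform distribution.

Computing entropies:
H(A) = 0.4581 dits
H(B) = 0.4771 dits
H(C) = 0.2606 dits

The uniform distribution (where all probabilities equal 1/3) achieves the maximum entropy of log_10(3) = 0.4771 dits.

Distribution B has the highest entropy.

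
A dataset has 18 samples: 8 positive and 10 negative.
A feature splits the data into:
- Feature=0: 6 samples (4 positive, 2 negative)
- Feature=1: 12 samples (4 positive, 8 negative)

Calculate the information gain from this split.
0.0728 bits

Information Gain = H(Y) - H(Y|Feature)

Before split:
P(positive) = 8/18 = 0.4444
H(Y) = 0.9911 bits

After split:
Feature=0: H = 0.9183 bits (weight = 6/18)
Feature=1: H = 0.9183 bits (weight = 12/18)
H(Y|Feature) = (6/18)×0.9183 + (12/18)×0.9183 = 0.9183 bits

Information Gain = 0.9911 - 0.9183 = 0.0728 bits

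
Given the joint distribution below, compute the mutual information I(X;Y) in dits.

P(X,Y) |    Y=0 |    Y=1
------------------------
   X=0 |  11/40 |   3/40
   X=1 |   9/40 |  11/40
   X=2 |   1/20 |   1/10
0.0290 dits

Mutual information: I(X;Y) = H(X) + H(Y) - H(X,Y)

Marginals:
P(X) = (7/20, 1/2, 3/20), H(X) = 0.4337 dits
P(Y) = (11/20, 9/20), H(Y) = 0.2989 dits

Joint entropy: H(X,Y) = 0.7035 dits

I(X;Y) = 0.4337 + 0.2989 - 0.7035 = 0.0290 dits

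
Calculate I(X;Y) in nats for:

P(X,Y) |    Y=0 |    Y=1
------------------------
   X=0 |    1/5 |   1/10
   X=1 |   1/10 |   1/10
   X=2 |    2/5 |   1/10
0.0311 nats

Mutual information: I(X;Y) = H(X) + H(Y) - H(X,Y)

Marginals:
P(X) = (3/10, 1/5, 1/2), H(X) = 1.0297 nats
P(Y) = (7/10, 3/10), H(Y) = 0.6109 nats

Joint entropy: H(X,Y) = 1.6094 nats

I(X;Y) = 1.0297 + 0.6109 - 1.6094 = 0.0311 nats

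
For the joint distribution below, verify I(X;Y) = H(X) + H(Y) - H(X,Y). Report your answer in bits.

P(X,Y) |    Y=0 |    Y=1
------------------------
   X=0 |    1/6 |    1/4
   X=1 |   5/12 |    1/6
I(X;Y) = 0.0718 bits

Mutual information has multiple equivalent forms:
- I(X;Y) = H(X) - H(X|Y)
- I(X;Y) = H(Y) - H(Y|X)
- I(X;Y) = H(X) + H(Y) - H(X,Y)

Computing all quantities:
H(X) = 0.9799, H(Y) = 0.9799, H(X,Y) = 1.8879
H(X|Y) = 0.9080, H(Y|X) = 0.9080

Verification:
H(X) - H(X|Y) = 0.9799 - 0.9080 = 0.0718
H(Y) - H(Y|X) = 0.9799 - 0.9080 = 0.0718
H(X) + H(Y) - H(X,Y) = 0.9799 + 0.9799 - 1.8879 = 0.0718

All forms give I(X;Y) = 0.0718 bits. ✓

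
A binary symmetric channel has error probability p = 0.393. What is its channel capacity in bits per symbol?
0.0333 bits

For a binary symmetric channel (BSC) with error probability p:
Capacity C = 1 - H(p) bits per symbol

where H(p) = -p log₂(p) - (1-p) log₂(1-p) is the binary entropy function.

H(0.393) = 0.9667 bits
C = 1 - 0.9667 = 0.0333 bits per symbol

This means we can reliably transmit up to 0.0333 bits of information per channel use.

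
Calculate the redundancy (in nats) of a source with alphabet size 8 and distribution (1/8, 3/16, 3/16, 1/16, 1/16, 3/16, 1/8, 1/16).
0.0981 nats

Redundancy measures how far a source is from maximum entropy:
R = H_max - H(X)

Maximum entropy for 8 symbols: H_max = log_e(8) = 2.0794 nats
Actual entropy: H(X) = 1.9813 nats
Redundancy: R = 2.0794 - 1.9813 = 0.0981 nats

This redundancy represents potential for compression: the source could be compressed by 0.0981 nats per symbol.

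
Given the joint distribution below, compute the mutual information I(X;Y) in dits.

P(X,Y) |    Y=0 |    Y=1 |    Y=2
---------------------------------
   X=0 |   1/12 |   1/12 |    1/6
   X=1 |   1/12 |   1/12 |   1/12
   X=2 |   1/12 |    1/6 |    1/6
0.0073 dits

Mutual information: I(X;Y) = H(X) + H(Y) - H(X,Y)

Marginals:
P(X) = (1/3, 1/4, 5/12), H(X) = 0.4680 dits
P(Y) = (1/4, 1/3, 5/12), H(Y) = 0.4680 dits

Joint entropy: H(X,Y) = 0.9287 dits

I(X;Y) = 0.4680 + 0.4680 - 0.9287 = 0.0073 dits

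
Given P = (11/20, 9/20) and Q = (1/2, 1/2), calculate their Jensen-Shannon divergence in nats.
0.0013 nats

Jensen-Shannon divergence is:
JSD(P||Q) = 0.5 × D_KL(P||M) + 0.5 × D_KL(Q||M)
where M = 0.5 × (P + Q) is the mixture distribution.

M = 0.5 × (11/20, 9/20) + 0.5 × (1/2, 1/2) = (21/40, 19/40)

D_KL(P||M) = 0.0013 nats
D_KL(Q||M) = 0.0013 nats

JSD(P||Q) = 0.5 × 0.0013 + 0.5 × 0.0013 = 0.0013 nats

Unlike KL divergence, JSD is symmetric and bounded: 0 ≤ JSD ≤ log(2).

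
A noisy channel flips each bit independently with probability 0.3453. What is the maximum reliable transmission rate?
0.0702 bits

For a binary symmetric channel (BSC) with error probability p:
Capacity C = 1 - H(p) bits per symbol

where H(p) = -p log₂(p) - (1-p) log₂(1-p) is the binary entropy function.

H(0.3453) = 0.9298 bits
C = 1 - 0.9298 = 0.0702 bits per symbol

This means we can reliably transmit up to 0.0702 bits of information per channel use.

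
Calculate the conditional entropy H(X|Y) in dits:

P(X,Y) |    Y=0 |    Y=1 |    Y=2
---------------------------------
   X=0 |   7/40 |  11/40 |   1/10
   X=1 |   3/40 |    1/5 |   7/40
0.2850 dits

Using the chain rule: H(X|Y) = H(X,Y) - H(Y)

First, compute H(X,Y) = 0.7433 dits

Marginal P(Y) = (1/4, 19/40, 11/40)
H(Y) = 0.4583 dits

H(X|Y) = H(X,Y) - H(Y) = 0.7433 - 0.4583 = 0.2850 dits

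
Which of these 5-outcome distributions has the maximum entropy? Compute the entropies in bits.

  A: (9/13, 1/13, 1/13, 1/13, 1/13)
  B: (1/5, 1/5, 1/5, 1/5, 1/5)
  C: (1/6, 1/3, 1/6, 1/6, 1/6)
B

For a discrete distribution over n outcomes, entropy is maximized by the uniform distribution.

Computing entropies:
H(A) = 1.5059 bits
H(B) = 2.3219 bits
H(C) = 2.2516 bits

The uniform distribution (where all probabilities equal 1/5) achieves the maximum entropy of log_2(5) = 2.3219 bits.

Distribution B has the highest entropy.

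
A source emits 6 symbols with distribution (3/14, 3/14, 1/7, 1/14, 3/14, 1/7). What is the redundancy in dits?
0.0248 dits

Redundancy measures how far a source is from maximum entropy:
R = H_max - H(X)

Maximum entropy for 6 symbols: H_max = log_10(6) = 0.7782 dits
Actual entropy: H(X) = 0.7534 dits
Redundancy: R = 0.7782 - 0.7534 = 0.0248 dits

This redundancy represents potential for compression: the source could be compressed by 0.0248 dits per symbol.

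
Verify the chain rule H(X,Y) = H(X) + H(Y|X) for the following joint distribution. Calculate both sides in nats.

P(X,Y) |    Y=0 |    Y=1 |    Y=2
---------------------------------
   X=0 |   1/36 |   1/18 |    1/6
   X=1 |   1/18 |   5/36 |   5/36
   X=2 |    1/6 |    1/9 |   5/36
H(X,Y) = 2.0846, H(X) = 1.0776, H(Y|X) = 1.0071 (all in nats)

Chain rule: H(X,Y) = H(X) + H(Y|X)

Left side — joint entropy directly:
H(X,Y) = -Σ p(x,y) log p(x,y) = 2.0846 nats

Right side — compute H(Y|X) from the conditional distributions:
P(X) = (1/4, 1/3, 5/12), so H(X) = 1.0776 nats
H(Y|X) = Σ_x P(X=x) · H(Y|X=x):
  P(Y|X=0) = (1/9, 2/9, 2/3), H(Y|X=0) = 0.8487, weight P(X=0) = 1/4
  P(Y|X=1) = (1/6, 5/12, 5/12), H(Y|X=1) = 1.0282, weight P(X=1) = 1/3
  P(Y|X=2) = (2/5, 4/15, 1/3), H(Y|X=2) = 1.0852, weight P(X=2) = 5/12
H(Y|X) = 1.0071 nats

H(X) + H(Y|X) = 1.0776 + 1.0071 = 2.0846 nats

Both sides equal 2.0846 nats. ✓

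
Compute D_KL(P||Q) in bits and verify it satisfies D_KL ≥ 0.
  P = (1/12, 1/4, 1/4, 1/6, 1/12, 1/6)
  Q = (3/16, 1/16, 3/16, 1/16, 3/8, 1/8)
0.6305 bits

KL divergence satisfies the Gibbs inequality: D_KL(P||Q) ≥ 0 for all distributions P, Q.

D_KL(P||Q) = Σ p(x) log(p(x)/q(x))
Term by term:
  x=0: 1/12 × log_2[(1/12)/(3/16)] = -0.0975
  x=1: 1/4 × log_2[(1/4)/(1/16)] = 0.5000
  x=2: 1/4 × log_2[(1/4)/(3/16)] = 0.1038
  x=3: 1/6 × log_2[(1/6)/(1/16)] = 0.2358
  x=4: 1/12 × log_2[(1/12)/(3/8)] = -0.1808
  x=5: 1/6 × log_2[(1/6)/(1/8)] = 0.0692
D_KL(P||Q) = 0.6305 bits

D_KL(P||Q) = 0.6305 ≥ 0 ✓

This non-negativity is a fundamental property: relative entropy cannot be negative because it measures how different Q is from P.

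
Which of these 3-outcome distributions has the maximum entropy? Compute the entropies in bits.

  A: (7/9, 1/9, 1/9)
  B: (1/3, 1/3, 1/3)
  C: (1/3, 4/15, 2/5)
B

For a discrete distribution over n outcomes, entropy is maximized by the uniform distribution.

Computing entropies:
H(A) = 0.9864 bits
H(B) = 1.5850 bits
H(C) = 1.5656 bits

The uniform distribution (where all probabilities equal 1/3) achieves the maximum entropy of log_2(3) = 1.5850 bits.

Distribution B has the highest entropy.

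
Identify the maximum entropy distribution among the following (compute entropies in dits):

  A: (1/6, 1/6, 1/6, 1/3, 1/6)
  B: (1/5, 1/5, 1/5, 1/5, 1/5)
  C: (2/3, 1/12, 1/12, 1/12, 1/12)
B

For a discrete distribution over n outcomes, entropy is maximized by the uniform distribution.

Computing entropies:
H(A) = 0.6778 dits
H(B) = 0.6990 dits
H(C) = 0.4771 dits

The uniform distribution (where all probabilities equal 1/5) achieves the maximum entropy of log_10(5) = 0.6990 dits.

Distribution B has the highest entropy.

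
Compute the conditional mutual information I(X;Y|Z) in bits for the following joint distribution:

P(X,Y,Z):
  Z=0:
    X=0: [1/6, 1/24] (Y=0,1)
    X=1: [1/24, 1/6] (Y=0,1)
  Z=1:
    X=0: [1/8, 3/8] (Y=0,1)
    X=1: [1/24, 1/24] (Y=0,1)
0.1304 bits

Conditional mutual information: I(X;Y|Z) = H(X|Z) + H(Y|Z) - H(X,Y|Z)

H(Z) = 0.9799
H(X,Z) = 1.7417 → H(X|Z) = 0.7618
H(Y,Z) = 1.9000 → H(Y|Z) = 0.9202
H(X,Y,Z) = 2.5315 → H(X,Y|Z) = 1.5516

I(X;Y|Z) = 0.7618 + 0.9202 - 1.5516 = 0.1304 bits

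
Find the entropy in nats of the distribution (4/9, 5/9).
0.6870 nats

Shannon entropy is H(X) = -Σ p(x) log p(x).

For P = (4/9, 5/9):
H = -4/9 × log_e(4/9) -5/9 × log_e(5/9)
H = 0.6870 nats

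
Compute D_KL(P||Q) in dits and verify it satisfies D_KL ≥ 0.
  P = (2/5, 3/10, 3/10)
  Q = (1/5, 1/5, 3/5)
0.0829 dits

KL divergence satisfies the Gibbs inequality: D_KL(P||Q) ≥ 0 for all distributions P, Q.

D_KL(P||Q) = Σ p(x) log(p(x)/q(x))
Term by term:
  x=0: 2/5 × log_10[(2/5)/(1/5)] = 0.1204
  x=1: 3/10 × log_10[(3/10)/(1/5)] = 0.0528
  x=2: 3/10 × log_10[(3/10)/(3/5)] = -0.0903
D_KL(P||Q) = 0.0829 dits

D_KL(P||Q) = 0.0829 ≥ 0 ✓

This non-negativity is a fundamental property: relative entropy cannot be negative because it measures how different Q is from P.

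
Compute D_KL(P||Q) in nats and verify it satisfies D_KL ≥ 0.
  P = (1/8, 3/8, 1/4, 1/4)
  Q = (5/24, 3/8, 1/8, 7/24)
0.0709 nats

KL divergence satisfies the Gibbs inequality: D_KL(P||Q) ≥ 0 for all distributions P, Q.

D_KL(P||Q) = Σ p(x) log(p(x)/q(x))
Term by term:
  x=0: 1/8 × log_e[(1/8)/(5/24)] = -0.0639
  x=1: 3/8 × log_e[(3/8)/(3/8)] = 0.0000
  x=2: 1/4 × log_e[(1/4)/(1/8)] = 0.1733
  x=3: 1/4 × log_e[(1/4)/(7/24)] = -0.0385
D_KL(P||Q) = 0.0709 nats

D_KL(P||Q) = 0.0709 ≥ 0 ✓

This non-negativity is a fundamental property: relative entropy cannot be negative because it measures how different Q is from P.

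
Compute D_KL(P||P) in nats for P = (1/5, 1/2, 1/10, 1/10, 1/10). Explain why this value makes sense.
0.0000 nats

KL divergence satisfies the Gibbs inequality: D_KL(P||Q) ≥ 0 for all distributions P, Q.

D_KL(P||Q) = Σ p(x) log(p(x)/q(x))
Each term is p(x) × log_e(p(x)/p(x)) = p(x) × log_e(1) = 0, so the sum is 0.
D_KL(P||Q) = 0.0000 nats

When P = Q, the KL divergence is exactly 0, as there is no 'divergence' between identical distributions.

This non-negativity is a fundamental property: relative entropy cannot be negative because it measures how different Q is from P.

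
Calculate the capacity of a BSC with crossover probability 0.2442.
0.1980 bits

For a binary symmetric channel (BSC) with error probability p:
Capacity C = 1 - H(p) bits per symbol

where H(p) = -p log₂(p) - (1-p) log₂(1-p) is the binary entropy function.

H(0.2442) = 0.8020 bits
C = 1 - 0.8020 = 0.1980 bits per symbol

This means we can reliably transmit up to 0.1980 bits of information per channel use.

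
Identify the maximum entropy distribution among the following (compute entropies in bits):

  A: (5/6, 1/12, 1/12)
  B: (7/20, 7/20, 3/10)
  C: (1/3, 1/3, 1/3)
C

For a discrete distribution over n outcomes, entropy is maximized by the uniform distribution.

Computing entropies:
H(A) = 0.8167 bits
H(B) = 1.5813 bits
H(C) = 1.5850 bits

The uniform distribution (where all probabilities equal 1/3) achieves the maximum entropy of log_2(3) = 1.5850 bits.

Distribution C has the highest entropy.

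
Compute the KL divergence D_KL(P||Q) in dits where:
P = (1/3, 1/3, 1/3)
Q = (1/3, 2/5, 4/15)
0.0059 dits

KL divergence: D_KL(P||Q) = Σ p(x) log(p(x)/q(x))

Computing term by term:
  x=0: 1/3 × log_10[(1/3)/(1/3)] = 1/3 × 0.0000 = 0.0000
  x=1: 1/3 × log_10[(1/3)/(2/5)] = 1/3 × -0.0792 = -0.0264
  x=2: 1/3 × log_10[(1/3)/(4/15)] = 1/3 × 0.0969 = 0.0323

D_KL(P||Q) = 0.0059 dits

Note: KL divergence is always non-negative and equals 0 iff P = Q.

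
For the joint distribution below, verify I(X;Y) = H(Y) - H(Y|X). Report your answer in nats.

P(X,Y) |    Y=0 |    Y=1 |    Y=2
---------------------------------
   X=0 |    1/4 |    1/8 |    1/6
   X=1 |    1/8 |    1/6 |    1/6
I(X;Y) = 0.0207 nats

Mutual information has multiple equivalent forms:
- I(X;Y) = H(X) - H(X|Y)
- I(X;Y) = H(Y) - H(Y|X)
- I(X;Y) = H(X) + H(Y) - H(X,Y)

Computing all quantities:
H(X) = 0.6897, H(Y) = 1.0934, H(X,Y) = 1.7623
H(X|Y) = 0.6689, H(Y|X) = 1.0726

Verification:
H(X) - H(X|Y) = 0.6897 - 0.6689 = 0.0207
H(Y) - H(Y|X) = 1.0934 - 1.0726 = 0.0207
H(X) + H(Y) - H(X,Y) = 0.6897 + 1.0934 - 1.7623 = 0.0207

All forms give I(X;Y) = 0.0207 nats. ✓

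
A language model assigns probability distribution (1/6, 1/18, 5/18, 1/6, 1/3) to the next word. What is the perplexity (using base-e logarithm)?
4.3923

Perplexity is e^H (or exp(H) for natural log).

First, H = -Σ p log p = 1.4798 nats
Perplexity = e^1.4798 = 4.3923

Interpretation: The model's uncertainty is equivalent to choosing uniformly among 4.4 options.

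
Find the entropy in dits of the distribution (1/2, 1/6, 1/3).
0.4392 dits

Shannon entropy is H(X) = -Σ p(x) log p(x).

For P = (1/2, 1/6, 1/3):
H = -1/2 × log_10(1/2) -1/6 × log_10(1/6) -1/3 × log_10(1/3)
H = 0.4392 dits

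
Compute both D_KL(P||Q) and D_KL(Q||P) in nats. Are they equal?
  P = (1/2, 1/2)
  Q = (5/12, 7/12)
D_KL(P||Q) = 0.0141, D_KL(Q||P) = 0.0140

KL divergence is not symmetric: D_KL(P||Q) ≠ D_KL(Q||P) in general.

D_KL(P||Q) = 0.0141 nats
D_KL(Q||P) = 0.0140 nats

No, they are not equal!

This asymmetry is why KL divergence is not a true distance metric.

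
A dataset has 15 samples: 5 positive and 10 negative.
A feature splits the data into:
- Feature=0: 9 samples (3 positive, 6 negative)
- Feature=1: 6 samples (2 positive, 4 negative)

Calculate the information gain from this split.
0.0000 bits

Information Gain = H(Y) - H(Y|Feature)

Before split:
P(positive) = 5/15 = 0.3333
H(Y) = 0.9183 bits

After split:
Feature=0: H = 0.9183 bits (weight = 9/15)
Feature=1: H = 0.9183 bits (weight = 6/15)
H(Y|Feature) = (9/15)×0.9183 + (6/15)×0.9183 = 0.9183 bits

Information Gain = 0.9183 - 0.9183 = 0.0000 bits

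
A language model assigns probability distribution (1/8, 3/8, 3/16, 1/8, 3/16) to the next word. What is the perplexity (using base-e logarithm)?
4.5513

Perplexity is e^H (or exp(H) for natural log).

First, H = -Σ p log p = 1.5154 nats
Perplexity = e^1.5154 = 4.5513

Interpretation: The model's uncertainty is equivalent to choosing uniformly among 4.6 options.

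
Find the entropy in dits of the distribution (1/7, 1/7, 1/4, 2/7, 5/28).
0.6810 dits

Shannon entropy is H(X) = -Σ p(x) log p(x).

For P = (1/7, 1/7, 1/4, 2/7, 5/28):
H = -1/7 × log_10(1/7) -1/7 × log_10(1/7) -1/4 × log_10(1/4) -2/7 × log_10(2/7) -5/28 × log_10(5/28)
H = 0.6810 dits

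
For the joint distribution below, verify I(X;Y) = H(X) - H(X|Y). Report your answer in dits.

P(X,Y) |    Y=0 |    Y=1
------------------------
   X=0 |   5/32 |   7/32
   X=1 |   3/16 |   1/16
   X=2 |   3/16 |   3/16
I(X;Y) = 0.0156 dits

Mutual information has multiple equivalent forms:
- I(X;Y) = H(X) - H(X|Y)
- I(X;Y) = H(Y) - H(Y|X)
- I(X;Y) = H(X) + H(Y) - H(X,Y)

Computing all quantities:
H(X) = 0.4700, H(Y) = 0.3002, H(X,Y) = 0.7545
H(X|Y) = 0.4544, H(Y|X) = 0.2846

Verification:
H(X) - H(X|Y) = 0.4700 - 0.4544 = 0.0156
H(Y) - H(Y|X) = 0.3002 - 0.2846 = 0.0156
H(X) + H(Y) - H(X,Y) = 0.4700 + 0.3002 - 0.7545 = 0.0156

All forms give I(X;Y) = 0.0156 dits. ✓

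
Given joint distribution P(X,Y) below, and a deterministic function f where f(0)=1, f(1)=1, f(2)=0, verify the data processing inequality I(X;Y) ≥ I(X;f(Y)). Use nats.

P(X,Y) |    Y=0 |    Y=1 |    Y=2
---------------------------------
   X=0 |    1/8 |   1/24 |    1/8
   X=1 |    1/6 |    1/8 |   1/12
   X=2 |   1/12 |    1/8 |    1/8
I(X;Y) = 0.0419, I(X;f(Y)) = 0.0182, inequality holds: 0.0419 ≥ 0.0182

Data Processing Inequality: For any Markov chain X → Y → Z, we have I(X;Y) ≥ I(X;Z).

Here Z = f(Y) is a deterministic function of Y, forming X → Y → Z.

Original I(X;Y) = 0.0419 nats

After applying f:
P(X,Z) where Z=f(Y):
- P(X,Z=0) = P(X,Y=2)
- P(X,Z=1) = P(X,Y=0) + P(X,Y=1)

I(X;Z) = I(X;f(Y)) = 0.0182 nats

Verification: 0.0419 ≥ 0.0182 ✓

Information cannot be created by processing; the function f can only lose information about X.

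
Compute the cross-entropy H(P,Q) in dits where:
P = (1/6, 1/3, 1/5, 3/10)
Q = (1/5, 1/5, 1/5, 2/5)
0.6087 dits

Cross-entropy: H(P,Q) = -Σ p(x) log q(x)

Alternatively: H(P,Q) = H(P) + D_KL(P||Q)
H(P) = 0.5854 dits
D_KL(P||Q) = 0.0233 dits

H(P,Q) = 0.5854 + 0.0233 = 0.6087 dits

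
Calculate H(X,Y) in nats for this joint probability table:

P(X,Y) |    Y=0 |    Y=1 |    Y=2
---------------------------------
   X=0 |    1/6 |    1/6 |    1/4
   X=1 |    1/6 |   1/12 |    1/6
1.7482 nats

Joint entropy is H(X,Y) = -Σ_{x,y} p(x,y) log p(x,y).

Summing over all non-zero entries:
H(X,Y) = -[1/6·log_e(1/6) + 1/6·log_e(1/6) + 1/4·log_e(1/4) + 1/6·log_e(1/6) + 1/12·log_e(1/12) + 1/6·log_e(1/6)]
H(X,Y) = 1.7482 nats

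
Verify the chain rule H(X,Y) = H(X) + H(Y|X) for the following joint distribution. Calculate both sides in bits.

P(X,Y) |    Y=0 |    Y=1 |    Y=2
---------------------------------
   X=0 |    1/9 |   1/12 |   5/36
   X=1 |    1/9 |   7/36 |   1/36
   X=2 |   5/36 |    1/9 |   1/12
H(X,Y) = 3.0482, H(X) = 1.5850, H(Y|X) = 1.4633 (all in bits)

Chain rule: H(X,Y) = H(X) + H(Y|X)

Left side — joint entropy directly:
H(X,Y) = -Σ p(x,y) log p(x,y) = 3.0482 bits

Right side — compute H(Y|X) from the conditional distributions:
P(X) = (1/3, 1/3, 1/3), so H(X) = 1.5850 bits
H(Y|X) = Σ_x P(X=x) · H(Y|X=x):
  P(Y|X=0) = (1/3, 1/4, 5/12), H(Y|X=0) = 1.5546, weight P(X=0) = 1/3
  P(Y|X=1) = (1/3, 7/12, 1/12), H(Y|X=1) = 1.2807, weight P(X=1) = 1/3
  P(Y|X=2) = (5/12, 1/3, 1/4), H(Y|X=2) = 1.5546, weight P(X=2) = 1/3
H(Y|X) = 1.4633 bits

H(X) + H(Y|X) = 1.5850 + 1.4633 = 3.0482 bits

Both sides equal 3.0482 bits. ✓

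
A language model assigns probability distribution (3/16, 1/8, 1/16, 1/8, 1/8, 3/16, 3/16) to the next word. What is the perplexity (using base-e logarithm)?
6.6505

Perplexity is e^H (or exp(H) for natural log).

First, H = -Σ p log p = 1.8947 nats
Perplexity = e^1.8947 = 6.6505

Interpretation: The model's uncertainty is equivalent to choosing uniformly among 6.7 options.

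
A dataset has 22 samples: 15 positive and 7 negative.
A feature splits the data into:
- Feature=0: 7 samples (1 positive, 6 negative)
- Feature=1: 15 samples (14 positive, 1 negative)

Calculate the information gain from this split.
0.4732 bits

Information Gain = H(Y) - H(Y|Feature)

Before split:
P(positive) = 15/22 = 0.6818
H(Y) = 0.9024 bits

After split:
Feature=0: H = 0.5917 bits (weight = 7/22)
Feature=1: H = 0.3534 bits (weight = 15/22)
H(Y|Feature) = (7/22)×0.5917 + (15/22)×0.3534 = 0.4292 bits

Information Gain = 0.9024 - 0.4292 = 0.4732 bits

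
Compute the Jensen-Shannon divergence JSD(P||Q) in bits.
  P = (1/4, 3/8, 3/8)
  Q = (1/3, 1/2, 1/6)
0.0404 bits

Jensen-Shannon divergence is:
JSD(P||Q) = 0.5 × D_KL(P||M) + 0.5 × D_KL(Q||M)
where M = 0.5 × (P + Q) is the mixture distribution.

M = 0.5 × (1/4, 3/8, 3/8) + 0.5 × (1/3, 1/2, 1/6) = (7/24, 7/16, 0.270833)

D_KL(P||M) = 0.0371 bits
D_KL(Q||M) = 0.0438 bits

JSD(P||Q) = 0.5 × 0.0371 + 0.5 × 0.0438 = 0.0404 bits

Unlike KL divergence, JSD is symmetric and bounded: 0 ≤ JSD ≤ log(2).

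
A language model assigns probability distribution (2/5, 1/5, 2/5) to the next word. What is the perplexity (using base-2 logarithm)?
2.8717

Perplexity is 2^H (or exp(H) for natural log).

First, H = -Σ p log p = 1.5219 bits
Perplexity = 2^1.5219 = 2.8717

Interpretation: The model's uncertainty is equivalent to choosing uniformly among 2.9 options.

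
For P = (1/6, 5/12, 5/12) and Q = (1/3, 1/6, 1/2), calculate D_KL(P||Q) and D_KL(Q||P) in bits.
D_KL(P||Q) = 0.2745, D_KL(Q||P) = 0.2445

KL divergence is not symmetric: D_KL(P||Q) ≠ D_KL(Q||P) in general.

D_KL(P||Q) = 0.2745 bits
D_KL(Q||P) = 0.2445 bits

No, they are not equal!

This asymmetry is why KL divergence is not a true distance metric.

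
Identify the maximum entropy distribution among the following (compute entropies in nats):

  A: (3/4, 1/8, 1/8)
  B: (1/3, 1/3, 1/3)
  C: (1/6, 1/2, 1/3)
B

For a discrete distribution over n outcomes, entropy is maximized by the uniform distribution.

Computing entropies:
H(A) = 0.7356 nats
H(B) = 1.0986 nats
H(C) = 1.0114 nats

The uniform distribution (where all probabilities equal 1/3) achieves the maximum entropy of log_e(3) = 1.0986 nats.

Distribution B has the highest entropy.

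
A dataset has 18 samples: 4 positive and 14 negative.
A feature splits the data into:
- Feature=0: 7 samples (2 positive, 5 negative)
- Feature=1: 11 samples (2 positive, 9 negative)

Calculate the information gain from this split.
0.0105 bits

Information Gain = H(Y) - H(Y|Feature)

Before split:
P(positive) = 4/18 = 0.2222
H(Y) = 0.7642 bits

After split:
Feature=0: H = 0.8631 bits (weight = 7/18)
Feature=1: H = 0.6840 bits (weight = 11/18)
H(Y|Feature) = (7/18)×0.8631 + (11/18)×0.6840 = 0.7537 bits

Information Gain = 0.7642 - 0.7537 = 0.0105 bits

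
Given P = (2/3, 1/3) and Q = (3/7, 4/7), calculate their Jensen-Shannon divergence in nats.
0.0289 nats

Jensen-Shannon divergence is:
JSD(P||Q) = 0.5 × D_KL(P||M) + 0.5 × D_KL(Q||M)
where M = 0.5 × (P + Q) is the mixture distribution.

M = 0.5 × (2/3, 1/3) + 0.5 × (3/7, 4/7) = (0.547619, 0.452381)

D_KL(P||M) = 0.0293 nats
D_KL(Q||M) = 0.0284 nats

JSD(P||Q) = 0.5 × 0.0293 + 0.5 × 0.0284 = 0.0289 nats

Unlike KL divergence, JSD is symmetric and bounded: 0 ≤ JSD ≤ log(2).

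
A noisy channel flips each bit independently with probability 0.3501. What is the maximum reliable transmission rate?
0.0658 bits

For a binary symmetric channel (BSC) with error probability p:
Capacity C = 1 - H(p) bits per symbol

where H(p) = -p log₂(p) - (1-p) log₂(1-p) is the binary entropy function.

H(0.3501) = 0.9342 bits
C = 1 - 0.9342 = 0.0658 bits per symbol

This means we can reliably transmit up to 0.0658 bits of information per channel use.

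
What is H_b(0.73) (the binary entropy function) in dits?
0.2533 dits

The binary entropy function is:
H(p) = -p log(p) - (1-p) log(1-p)

H(0.73) = -0.73 × log_10(0.73) - 0.27 × log_10(0.27)
H(0.73) = 0.2533 dits

Note: Binary entropy is maximized at p=0.5 (H=1 bit) and minimized at p=0 or p=1 (H=0).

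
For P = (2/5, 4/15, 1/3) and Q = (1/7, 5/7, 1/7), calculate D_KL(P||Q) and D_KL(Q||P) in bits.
D_KL(P||Q) = 0.6226, D_KL(Q||P) = 0.6285

KL divergence is not symmetric: D_KL(P||Q) ≠ D_KL(Q||P) in general.

D_KL(P||Q) = 0.6226 bits
D_KL(Q||P) = 0.6285 bits

No, they are not equal!

This asymmetry is why KL divergence is not a true distance metric.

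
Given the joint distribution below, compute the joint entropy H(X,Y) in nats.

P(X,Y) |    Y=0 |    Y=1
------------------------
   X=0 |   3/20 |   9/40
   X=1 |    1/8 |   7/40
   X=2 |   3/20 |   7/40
1.7747 nats

Joint entropy is H(X,Y) = -Σ_{x,y} p(x,y) log p(x,y).

Summing over all non-zero entries:
H(X,Y) = -[3/20·log_e(3/20) + 9/40·log_e(9/40) + 1/8·log_e(1/8) + 7/40·log_e(7/40) + 3/20·log_e(3/20) + 7/40·log_e(7/40)]
H(X,Y) = 1.7747 nats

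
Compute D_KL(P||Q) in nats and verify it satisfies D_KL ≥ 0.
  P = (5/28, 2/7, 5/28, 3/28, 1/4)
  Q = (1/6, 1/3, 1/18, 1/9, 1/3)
0.1010 nats

KL divergence satisfies the Gibbs inequality: D_KL(P||Q) ≥ 0 for all distributions P, Q.

D_KL(P||Q) = Σ p(x) log(p(x)/q(x))
Term by term:
  x=0: 5/28 × log_e[(5/28)/(1/6)] = 0.0123
  x=1: 2/7 × log_e[(2/7)/(1/3)] = -0.0440
  x=2: 5/28 × log_e[(5/28)/(1/18)] = 0.2085
  x=3: 3/28 × log_e[(3/28)/(1/9)] = -0.0039
  x=4: 1/4 × log_e[(1/4)/(1/3)] = -0.0719
D_KL(P||Q) = 0.1010 nats

D_KL(P||Q) = 0.1010 ≥ 0 ✓

This non-negativity is a fundamental property: relative entropy cannot be negative because it measures how different Q is from P.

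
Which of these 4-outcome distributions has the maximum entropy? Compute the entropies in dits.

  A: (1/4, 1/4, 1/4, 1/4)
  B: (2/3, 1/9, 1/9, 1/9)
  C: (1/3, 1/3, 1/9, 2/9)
A

For a discrete distribution over n outcomes, entropy is maximized by the uniform distribution.

Computing entropies:
H(A) = 0.6021 dits
H(B) = 0.4355 dits
H(C) = 0.5693 dits

The uniform distribution (where all probabilities equal 1/4) achieves the maximum entropy of log_10(4) = 0.6021 dits.

Distribution A has the highest entropy.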